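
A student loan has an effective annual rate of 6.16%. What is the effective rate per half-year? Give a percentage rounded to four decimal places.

The per-half-year rate i satisfies (1 + i)^2 = 1 + 0.0616.
i = 1.0616^(1/2) − 1 = 0.0303397 = 3.0340%.

3.0340%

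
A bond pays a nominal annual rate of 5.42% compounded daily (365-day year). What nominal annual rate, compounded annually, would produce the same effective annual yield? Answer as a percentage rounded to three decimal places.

EAR = (1 + 0.0542/365)^365 − 1 = 0.055691.
Compounded annually, the equivalent nominal rate is the EAR itself: 5.569%.

5.569%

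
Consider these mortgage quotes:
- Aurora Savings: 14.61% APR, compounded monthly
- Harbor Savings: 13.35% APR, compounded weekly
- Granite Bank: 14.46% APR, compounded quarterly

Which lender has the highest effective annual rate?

Aurora Savings

Aurora Savings: (1 + 0.1461/12)^12 − 1 = 15.629%
Harbor Savings: (1 + 0.1335/52)^52 − 1 = 14.263%
Granite Bank: (1 + 0.1446/4)^4 − 1 = 15.263%
The highest effective annual rate is Aurora Savings at 15.629%.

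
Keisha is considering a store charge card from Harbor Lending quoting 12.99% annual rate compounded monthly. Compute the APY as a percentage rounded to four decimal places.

EAR = (1 + 0.1299/12)^12 − 1.
= (1 + 0.010825)^12 − 1 = 1.137920 − 1 = 13.7920%.

13.7920%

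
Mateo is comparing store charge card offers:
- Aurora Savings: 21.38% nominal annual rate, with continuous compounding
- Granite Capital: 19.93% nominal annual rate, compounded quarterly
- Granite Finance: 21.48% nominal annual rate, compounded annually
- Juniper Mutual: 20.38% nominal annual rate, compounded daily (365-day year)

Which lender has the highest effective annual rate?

Aurora Savings: e^0.2138 − 1 = 23.837%
Granite Capital: (1 + 0.1993/4)^4 − 1 = 21.470%
Granite Finance: compounded annually, EAR = 21.480%
Juniper Mutual: (1 + 0.2038/365)^365 − 1 = 22.598%
The highest effective annual rate is Aurora Savings at 23.837%.

Aurora Savings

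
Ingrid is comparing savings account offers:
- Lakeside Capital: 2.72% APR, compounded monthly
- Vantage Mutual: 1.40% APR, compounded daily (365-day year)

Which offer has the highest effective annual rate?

Lakeside Capital

Lakeside Capital: (1 + 0.0272/12)^12 − 1 = 2.754%
Vantage Mutual: (1 + 0.0140/365)^365 − 1 = 1.410%
The highest effective annual rate is Lakeside Capital at 2.754%.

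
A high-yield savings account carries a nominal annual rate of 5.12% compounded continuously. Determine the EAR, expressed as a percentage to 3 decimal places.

With continuous compounding, EAR = e^0.0512 − 1.
e^0.0512 = 1.052533, so EAR = 0.052533 = 5.253%.

5.253%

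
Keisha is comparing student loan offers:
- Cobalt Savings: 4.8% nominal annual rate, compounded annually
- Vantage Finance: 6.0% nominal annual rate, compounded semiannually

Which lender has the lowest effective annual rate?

Cobalt Savings

Cobalt Savings: compounded annually, EAR = 4.800%
Vantage Finance: (1 + 0.060/2)^2 − 1 = 6.090%
The lowest effective annual rate is Cobalt Savings at 4.800%.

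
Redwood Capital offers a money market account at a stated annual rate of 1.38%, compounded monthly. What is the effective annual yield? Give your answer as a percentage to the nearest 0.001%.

EAR = (1 + 0.0138/12)^12 − 1.
= (1 + 0.001150)^12 − 1 = 1.013888 − 1 = 1.389%.

1.389%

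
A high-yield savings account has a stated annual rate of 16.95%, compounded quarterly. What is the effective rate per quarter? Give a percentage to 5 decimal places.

4.23750%

With a nominal annual rate compounded quarterly, the periodic rate is the nominal rate divided by 4.
i = 0.1695 / 4 = 0.0423750 = 4.23750%.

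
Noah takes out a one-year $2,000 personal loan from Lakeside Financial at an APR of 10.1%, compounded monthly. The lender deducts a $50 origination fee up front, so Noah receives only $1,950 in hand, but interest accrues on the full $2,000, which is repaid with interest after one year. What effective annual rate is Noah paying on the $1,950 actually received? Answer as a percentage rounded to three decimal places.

13.416%

Amount owed after one year: 2,000 × (1 + 0.101/12)^12 = 2,000 × 1.105809 = $2,211.62.
Effective rate on net proceeds: 2,211.62 / 1,950 − 1 = 0.134163 = 13.416%.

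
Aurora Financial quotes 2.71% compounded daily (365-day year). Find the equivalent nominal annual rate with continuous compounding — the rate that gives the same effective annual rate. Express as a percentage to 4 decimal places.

EAR = (1 + 0.0271/365)^365 − 1 = 0.027470.
Equivalent continuous rate: r = ln(1 + 0.027470) = 0.027099 = 2.7099%.

2.7099%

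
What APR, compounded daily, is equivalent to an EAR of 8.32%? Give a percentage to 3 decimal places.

7.993%

(1 + r/365)^365 − 1 = 0.0832, so 1 + r/365 = 1.0832^(1/365).
r/365 = 0.000219, so r = 0.079928 = 7.993%.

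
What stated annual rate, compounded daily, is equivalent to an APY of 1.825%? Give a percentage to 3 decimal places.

1.809%

(1 + r/365)^365 − 1 = 0.01825, so 1 + r/365 = 1.01825^(1/365).
r/365 = 0.000050, so r = 0.018086 = 1.809%.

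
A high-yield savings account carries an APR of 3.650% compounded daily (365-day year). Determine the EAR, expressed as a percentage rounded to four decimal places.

EAR = (1 + 0.03650/365)^365 − 1.
= 1.037172 − 1 = 3.7172%.

3.7172%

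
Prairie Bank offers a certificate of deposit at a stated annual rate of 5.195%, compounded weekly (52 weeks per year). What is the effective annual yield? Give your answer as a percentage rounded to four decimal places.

5.3296%

EAR = (1 + 0.05195/52)^52 − 1.
= (1 + 0.000999)^52 − 1 = 1.053296 − 1 = 5.3296%.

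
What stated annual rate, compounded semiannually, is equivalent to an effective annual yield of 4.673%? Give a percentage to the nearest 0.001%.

(1 + r/2)^2 − 1 = 0.04673, so 1 + r/2 = 1.04673^(1/2).
r/2 = 0.023098, so r = 0.046196 = 4.620%.

4.620%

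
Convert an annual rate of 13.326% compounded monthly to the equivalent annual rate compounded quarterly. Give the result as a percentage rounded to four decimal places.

EAR = (1 + 0.13326/12)^12 − 1 = 0.141708.
Solve (1 + r/4)^4 = 1.141708: r/4 = 1.141708^(1/4) − 1 = 0.033686, so r = 0.134745 = 13.4745%.

13.4745%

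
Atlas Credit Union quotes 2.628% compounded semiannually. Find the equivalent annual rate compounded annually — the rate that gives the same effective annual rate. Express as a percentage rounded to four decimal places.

EAR = (1 + 0.02628/2)^2 − 1 = 0.026453.
Compounded annually, the equivalent nominal rate is the EAR itself: 2.6453%.

2.6453%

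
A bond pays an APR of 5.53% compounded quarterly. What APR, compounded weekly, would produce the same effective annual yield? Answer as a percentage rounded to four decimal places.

EAR = (1 + 0.0553/4)^4 − 1 = 0.056457.
Solve (1 + r/52)^52 = 1.056457: r/52 = 1.056457^(1/52) − 1 = 0.001057, so r = 0.054950 = 5.4950%.

5.4950%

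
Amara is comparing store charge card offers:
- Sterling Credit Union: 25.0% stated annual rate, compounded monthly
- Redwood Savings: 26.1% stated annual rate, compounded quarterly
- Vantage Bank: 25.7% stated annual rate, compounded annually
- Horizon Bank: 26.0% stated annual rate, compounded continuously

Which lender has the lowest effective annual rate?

Vantage Bank

Sterling Credit Union: (1 + 0.250/12)^12 − 1 = 28.073%
Redwood Savings: (1 + 0.261/4)^4 − 1 = 28.767%
Vantage Bank: compounded annually, EAR = 25.700%
Horizon Bank: e^0.260 − 1 = 29.693%
The lowest effective annual rate is Vantage Bank at 25.700%.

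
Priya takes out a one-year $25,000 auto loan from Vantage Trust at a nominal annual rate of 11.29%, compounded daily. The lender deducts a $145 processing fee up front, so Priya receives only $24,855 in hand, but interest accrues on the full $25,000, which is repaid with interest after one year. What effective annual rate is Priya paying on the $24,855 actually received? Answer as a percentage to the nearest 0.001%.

12.603%

Amount owed after one year: 25,000 × (1 + 0.1129/365)^365 = 25,000 × 1.119500 = $27,987.51.
Effective rate on net proceeds: 27,987.51 / 24,855 − 1 = 0.126031 = 12.603%.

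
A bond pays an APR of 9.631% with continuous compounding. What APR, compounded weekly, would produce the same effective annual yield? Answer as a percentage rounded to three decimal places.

EAR under continuous compounding: e^0.09631 − 1 = 0.101100.
Solve (1 + r/52)^52 = 1.101100: r/52 = 1.101100^(1/52) − 1 = 0.001854, so r = 0.096399 = 9.640%.

9.640%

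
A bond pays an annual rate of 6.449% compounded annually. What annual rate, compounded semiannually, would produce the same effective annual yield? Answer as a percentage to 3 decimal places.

Compounded annually, EAR = nominal = 0.064490.
Solve (1 + r/2)^2 = 1.064490: r/2 = 1.064490^(1/2) − 1 = 0.031741, so r = 0.063482 = 6.348%.

6.348%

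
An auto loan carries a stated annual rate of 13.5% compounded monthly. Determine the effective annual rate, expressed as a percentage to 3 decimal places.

14.367%

EAR = (1 + 0.135/12)^12 − 1.
= 1.143674 − 1 = 14.367%.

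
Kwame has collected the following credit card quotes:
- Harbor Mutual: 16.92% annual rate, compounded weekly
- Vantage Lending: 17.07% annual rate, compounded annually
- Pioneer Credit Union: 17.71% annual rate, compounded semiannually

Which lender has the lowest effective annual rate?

Vantage Lending

Harbor Mutual: (1 + 0.1692/52)^52 − 1 = 18.403%
Vantage Lending: compounded annually, EAR = 17.070%
Pioneer Credit Union: (1 + 0.1771/2)^2 − 1 = 18.494%
The lowest effective annual rate is Vantage Lending at 17.070%.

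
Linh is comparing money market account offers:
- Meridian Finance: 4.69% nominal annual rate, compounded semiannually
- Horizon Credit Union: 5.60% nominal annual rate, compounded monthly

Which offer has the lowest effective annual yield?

Meridian Finance

Meridian Finance: (1 + 0.0469/2)^2 − 1 = 4.745%
Horizon Credit Union: (1 + 0.0560/12)^12 − 1 = 5.746%
The lowest effective annual rate is Meridian Finance at 4.745%.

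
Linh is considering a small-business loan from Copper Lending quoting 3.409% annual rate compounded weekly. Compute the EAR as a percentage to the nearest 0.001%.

3.467%

EAR = (1 + 0.03409/52)^52 − 1.
= 1.034666 − 1 = 3.467%.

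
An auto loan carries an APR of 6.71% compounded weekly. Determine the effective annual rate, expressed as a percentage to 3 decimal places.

6.936%

EAR = (1 + 0.0671/52)^52 − 1.
= (1 + 0.001290)^52 − 1 = 1.069356 − 1 = 6.936%.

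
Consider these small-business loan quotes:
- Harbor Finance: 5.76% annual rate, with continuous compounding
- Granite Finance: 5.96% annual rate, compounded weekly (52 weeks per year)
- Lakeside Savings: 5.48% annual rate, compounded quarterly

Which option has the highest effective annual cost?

Granite Finance

Harbor Finance: e^0.0576 − 1 = 5.929%
Granite Finance: (1 + 0.0596/52)^52 − 1 = 6.138%
Lakeside Savings: (1 + 0.0548/4)^4 − 1 = 5.594%
The highest effective annual rate is Granite Finance at 6.138%.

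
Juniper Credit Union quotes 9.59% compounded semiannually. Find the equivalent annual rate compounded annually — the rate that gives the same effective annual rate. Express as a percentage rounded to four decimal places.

EAR = (1 + 0.0959/2)^2 − 1 = 0.098199.
Compounded annually, the equivalent nominal rate is the EAR itself: 9.8199%.

9.8199%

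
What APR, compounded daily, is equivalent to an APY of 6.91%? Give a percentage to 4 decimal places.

(1 + r/365)^365 − 1 = 0.0691, so 1 + r/365 = 1.0691^(1/365).
r/365 = 0.000183, so r = 0.066823 = 6.6823%.

6.6823%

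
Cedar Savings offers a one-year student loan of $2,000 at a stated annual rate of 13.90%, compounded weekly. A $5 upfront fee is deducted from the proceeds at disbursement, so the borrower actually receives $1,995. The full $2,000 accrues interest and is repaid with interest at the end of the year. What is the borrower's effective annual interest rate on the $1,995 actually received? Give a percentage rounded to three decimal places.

Amount owed after one year: 2,000 × (1 + 0.1390/52)^52 = 2,000 × 1.148911 = $2,297.82.
Effective rate on net proceeds: 2,297.82 / 1,995 − 1 = 0.151790 = 15.179%.

15.179%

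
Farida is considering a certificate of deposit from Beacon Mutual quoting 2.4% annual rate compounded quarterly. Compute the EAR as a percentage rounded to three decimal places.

2.422%

EAR = (1 + 0.024/4)^4 − 1.
= (1 + 0.006000)^4 − 1 = 1.024217 − 1 = 2.422%.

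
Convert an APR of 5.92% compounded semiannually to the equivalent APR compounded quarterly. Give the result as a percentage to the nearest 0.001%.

EAR = (1 + 0.0592/2)^2 − 1 = 0.060076.
Solve (1 + r/4)^4 = 1.060076: r/4 = 1.060076^(1/4) − 1 = 0.014692, so r = 0.058768 = 5.877%.

5.877%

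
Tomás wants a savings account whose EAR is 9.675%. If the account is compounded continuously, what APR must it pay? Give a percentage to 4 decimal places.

9.2351%

Continuous: nominal r satisfies e^r − 1 = 0.09675.
r = ln(1 + 0.09675) = ln(1.09675) = 0.092351 = 9.2351%.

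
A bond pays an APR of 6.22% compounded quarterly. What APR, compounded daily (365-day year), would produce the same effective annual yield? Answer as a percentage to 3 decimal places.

EAR = (1 + 0.0622/4)^4 − 1 = 0.063666.
Solve (1 + r/365)^365 = 1.063666: r/365 = 1.063666^(1/365) − 1 = 0.000169, so r = 0.061727 = 6.173%.

6.173%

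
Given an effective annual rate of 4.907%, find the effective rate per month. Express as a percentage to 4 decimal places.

The per-month rate i satisfies (1 + i)^12 = 1 + 0.04907.
i = 1.04907^(1/12) − 1 = 0.0040000 = 0.4000%.

0.4000%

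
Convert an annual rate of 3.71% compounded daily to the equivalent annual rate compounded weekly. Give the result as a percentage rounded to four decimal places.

3.7111%

EAR = (1 + 0.0371/365)^365 − 1 = 0.037795.
Solve (1 + r/52)^52 = 1.037795: r/52 = 1.037795^(1/52) − 1 = 0.000714, so r = 0.037111 = 3.7111%.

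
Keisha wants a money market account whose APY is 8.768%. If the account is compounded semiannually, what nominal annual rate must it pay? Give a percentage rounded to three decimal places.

(1 + r/2)^2 − 1 = 0.08768, so 1 + r/2 = 1.08768^(1/2).
r/2 = 0.042919, so r = 0.085838 = 8.584%.

8.584%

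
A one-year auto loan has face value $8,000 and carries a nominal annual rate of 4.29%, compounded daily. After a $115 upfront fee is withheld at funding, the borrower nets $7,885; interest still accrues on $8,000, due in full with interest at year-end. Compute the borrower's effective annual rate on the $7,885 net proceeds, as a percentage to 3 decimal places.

5.905%

Amount owed after one year: 8,000 × (1 + 0.0429/365)^365 = 8,000 × 1.043831 = $8,350.65.
Effective rate on net proceeds: 8,350.65 / 7,885 − 1 = 0.059055 = 5.905%.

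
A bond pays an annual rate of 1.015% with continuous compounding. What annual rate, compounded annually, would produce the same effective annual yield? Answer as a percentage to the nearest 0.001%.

1.020%

EAR under continuous compounding: e^0.01015 − 1 = 0.010202.
Compounded annually, the equivalent nominal rate is the EAR itself: 1.020%.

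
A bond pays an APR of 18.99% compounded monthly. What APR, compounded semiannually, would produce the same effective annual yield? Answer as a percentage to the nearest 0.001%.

EAR = (1 + 0.1899/12)^12 − 1 = 0.207332.
Solve (1 + r/2)^2 = 1.207332: r/2 = 1.207332^(1/2) − 1 = 0.098787, so r = 0.197573 = 19.757%.

19.757%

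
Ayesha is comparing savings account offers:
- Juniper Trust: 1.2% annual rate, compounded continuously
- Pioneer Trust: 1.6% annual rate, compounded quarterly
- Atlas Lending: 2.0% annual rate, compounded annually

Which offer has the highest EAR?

Juniper Trust: e^0.012 − 1 = 1.207%
Pioneer Trust: (1 + 0.016/4)^4 − 1 = 1.610%
Atlas Lending: compounded annually, EAR = 2.000%
The highest effective annual rate is Atlas Lending at 2.000%.

Atlas Lending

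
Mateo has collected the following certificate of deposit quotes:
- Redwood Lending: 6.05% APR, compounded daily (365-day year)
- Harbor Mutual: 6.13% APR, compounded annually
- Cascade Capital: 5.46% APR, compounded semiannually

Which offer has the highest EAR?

Redwood Lending

Redwood Lending: (1 + 0.0605/365)^365 − 1 = 6.236%
Harbor Mutual: compounded annually, EAR = 6.130%
Cascade Capital: (1 + 0.0546/2)^2 − 1 = 5.535%
The highest effective annual rate is Redwood Lending at 6.236%.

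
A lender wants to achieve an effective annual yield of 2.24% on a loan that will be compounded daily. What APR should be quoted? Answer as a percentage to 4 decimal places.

2.2153%

(1 + r/365)^365 − 1 = 0.0224, so 1 + r/365 = 1.0224^(1/365).
r/365 = 0.000061, so r = 0.022153 = 2.2153%.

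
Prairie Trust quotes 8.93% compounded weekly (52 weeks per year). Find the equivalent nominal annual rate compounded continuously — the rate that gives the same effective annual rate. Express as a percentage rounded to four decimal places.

8.9223%

EAR = (1 + 0.0893/52)^52 − 1 = 0.093325.
Equivalent continuous rate: r = ln(1 + 0.093325) = 0.089223 = 8.9223%.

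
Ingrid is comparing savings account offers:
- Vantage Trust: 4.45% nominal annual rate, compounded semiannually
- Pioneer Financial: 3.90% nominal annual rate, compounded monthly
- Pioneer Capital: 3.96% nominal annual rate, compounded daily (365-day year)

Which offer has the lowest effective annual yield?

Pioneer Financial

Vantage Trust: (1 + 0.0445/2)^2 − 1 = 4.500%
Pioneer Financial: (1 + 0.0390/12)^12 − 1 = 3.970%
Pioneer Capital: (1 + 0.0396/365)^365 − 1 = 4.039%
The lowest effective annual rate is Pioneer Financial at 3.970%.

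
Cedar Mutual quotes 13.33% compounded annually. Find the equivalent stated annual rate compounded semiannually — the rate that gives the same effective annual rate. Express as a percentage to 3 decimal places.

Compounded annually, EAR = nominal = 0.133300.
Solve (1 + r/2)^2 = 1.133300: r/2 = 1.133300^(1/2) − 1 = 0.064566, so r = 0.129131 = 12.913%.

12.913%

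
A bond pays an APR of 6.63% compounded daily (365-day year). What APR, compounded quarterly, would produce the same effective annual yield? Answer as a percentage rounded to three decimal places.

6.685%

EAR = (1 + 0.0663/365)^365 − 1 = 0.068541.
Solve (1 + r/4)^4 = 1.068541: r/4 = 1.068541^(1/4) − 1 = 0.016712, so r = 0.066846 = 6.685%.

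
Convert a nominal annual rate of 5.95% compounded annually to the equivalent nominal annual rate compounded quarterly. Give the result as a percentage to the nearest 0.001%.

5.822%

Compounded annually, EAR = nominal = 0.059500.
Solve (1 + r/4)^4 = 1.059500: r/4 = 1.059500^(1/4) − 1 = 0.014554, so r = 0.058217 = 5.822%.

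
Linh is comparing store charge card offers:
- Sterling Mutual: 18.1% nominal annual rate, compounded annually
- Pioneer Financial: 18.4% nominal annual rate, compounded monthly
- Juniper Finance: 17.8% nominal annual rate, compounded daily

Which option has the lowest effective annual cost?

Sterling Mutual: compounded annually, EAR = 18.100%
Pioneer Financial: (1 + 0.184/12)^12 − 1 = 20.034%
Juniper Finance: (1 + 0.178/365)^365 − 1 = 19.477%
The lowest effective annual rate is Sterling Mutual at 18.100%.

Sterling Mutual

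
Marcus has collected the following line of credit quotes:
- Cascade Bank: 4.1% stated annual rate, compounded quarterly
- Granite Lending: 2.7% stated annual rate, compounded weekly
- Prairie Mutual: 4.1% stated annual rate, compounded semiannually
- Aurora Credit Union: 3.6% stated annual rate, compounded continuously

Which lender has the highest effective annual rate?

Cascade Bank: (1 + 0.041/4)^4 − 1 = 4.163%
Granite Lending: (1 + 0.027/52)^52 − 1 = 2.736%
Prairie Mutual: (1 + 0.041/2)^2 − 1 = 4.142%
Aurora Credit Union: e^0.036 − 1 = 3.666%
The highest effective annual rate is Cascade Bank at 4.163%.

Cascade Bank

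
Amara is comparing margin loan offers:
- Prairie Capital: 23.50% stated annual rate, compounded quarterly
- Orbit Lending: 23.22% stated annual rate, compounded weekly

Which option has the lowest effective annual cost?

Prairie Capital

Prairie Capital: (1 + 0.2350/4)^4 − 1 = 25.653%
Orbit Lending: (1 + 0.2322/52)^52 − 1 = 26.072%
The lowest effective annual rate is Prairie Capital at 25.653%.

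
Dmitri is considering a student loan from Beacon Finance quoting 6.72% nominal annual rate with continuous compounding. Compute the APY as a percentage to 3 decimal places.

6.951%

With continuous compounding, EAR = e^0.0672 − 1.
e^0.0672 = 1.069509, so EAR = 0.069509 = 6.951%.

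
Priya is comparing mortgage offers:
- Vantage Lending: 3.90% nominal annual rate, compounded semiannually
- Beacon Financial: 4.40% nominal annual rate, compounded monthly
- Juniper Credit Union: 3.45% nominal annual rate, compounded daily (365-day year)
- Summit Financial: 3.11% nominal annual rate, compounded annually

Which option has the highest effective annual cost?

Vantage Lending: (1 + 0.0390/2)^2 − 1 = 3.938%
Beacon Financial: (1 + 0.0440/12)^12 − 1 = 4.490%
Juniper Credit Union: (1 + 0.0345/365)^365 − 1 = 3.510%
Summit Financial: compounded annually, EAR = 3.110%
The highest effective annual rate is Beacon Financial at 4.490%.

Beacon Financial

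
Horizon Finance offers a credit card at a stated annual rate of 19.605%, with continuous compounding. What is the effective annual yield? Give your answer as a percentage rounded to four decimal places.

21.6588%

With continuous compounding, EAR = e^0.19605 − 1.
e^0.19605 = 1.216588, so EAR = 0.216588 = 21.6588%.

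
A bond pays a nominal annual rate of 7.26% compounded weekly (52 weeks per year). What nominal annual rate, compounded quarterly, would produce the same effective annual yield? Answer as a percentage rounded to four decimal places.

EAR = (1 + 0.0726/52)^52 − 1 = 0.075246.
Solve (1 + r/4)^4 = 1.075246: r/4 = 1.075246^(1/4) − 1 = 0.018303, so r = 0.073211 = 7.3211%.

7.3211%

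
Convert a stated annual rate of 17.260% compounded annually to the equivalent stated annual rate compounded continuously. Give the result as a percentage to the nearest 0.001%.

Compounded annually, EAR = nominal = 0.172600.
Equivalent continuous rate: r = ln(1 + 0.172600) = 0.159224 = 15.922%.

15.922%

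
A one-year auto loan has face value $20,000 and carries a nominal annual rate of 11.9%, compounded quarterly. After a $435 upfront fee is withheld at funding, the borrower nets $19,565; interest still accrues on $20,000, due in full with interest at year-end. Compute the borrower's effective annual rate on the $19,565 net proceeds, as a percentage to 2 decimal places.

14.94%

Amount owed after one year: 20,000 × (1 + 0.119/4)^4 = 20,000 × 1.124416 = $22,488.33.
Effective rate on net proceeds: 22,488.33 / 19,565 − 1 = 0.149416 = 14.94%.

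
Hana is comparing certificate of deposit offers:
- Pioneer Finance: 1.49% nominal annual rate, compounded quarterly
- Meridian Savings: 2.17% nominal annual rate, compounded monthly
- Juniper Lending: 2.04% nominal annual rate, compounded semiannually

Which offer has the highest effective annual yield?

Meridian Savings

Pioneer Finance: (1 + 0.0149/4)^4 − 1 = 1.498%
Meridian Savings: (1 + 0.0217/12)^12 − 1 = 2.192%
Juniper Lending: (1 + 0.0204/2)^2 − 1 = 2.050%
The highest effective annual rate is Meridian Savings at 2.192%.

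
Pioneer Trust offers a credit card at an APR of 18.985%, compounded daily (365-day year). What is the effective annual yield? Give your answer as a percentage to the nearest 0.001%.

EAR = (1 + 0.18985/365)^365 − 1.
= 1.209009 − 1 = 20.901%.

20.901%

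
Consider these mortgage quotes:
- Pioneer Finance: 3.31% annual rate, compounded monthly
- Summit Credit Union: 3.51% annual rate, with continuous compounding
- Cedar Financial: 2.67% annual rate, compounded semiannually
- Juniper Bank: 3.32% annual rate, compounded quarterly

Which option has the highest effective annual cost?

Pioneer Finance: (1 + 0.0331/12)^12 − 1 = 3.361%
Summit Credit Union: e^0.0351 − 1 = 3.572%
Cedar Financial: (1 + 0.0267/2)^2 − 1 = 2.688%
Juniper Bank: (1 + 0.0332/4)^4 − 1 = 3.362%
The highest effective annual rate is Summit Credit Union at 3.572%.

Summit Credit Union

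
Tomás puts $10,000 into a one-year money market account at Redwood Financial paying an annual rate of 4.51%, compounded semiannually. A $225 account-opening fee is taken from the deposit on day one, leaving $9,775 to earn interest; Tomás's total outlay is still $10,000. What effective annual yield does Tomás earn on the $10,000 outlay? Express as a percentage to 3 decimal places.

Value after one year: 9,775 × (1 + 0.0451/2)^2 = 9,775 × 1.045609 = $10,220.82.
Effective yield on the $10,000 outlay: 10,220.82 / 10,000 − 1 = 0.022082 = 2.208%.

2.208%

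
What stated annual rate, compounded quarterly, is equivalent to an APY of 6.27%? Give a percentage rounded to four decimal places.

6.1277%

(1 + r/4)^4 − 1 = 0.0627, so 1 + r/4 = 1.0627^(1/4).
r/4 = 0.015319, so r = 0.061277 = 6.1277%.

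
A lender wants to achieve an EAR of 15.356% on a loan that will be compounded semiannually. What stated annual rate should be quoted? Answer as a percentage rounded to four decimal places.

14.8078%

(1 + r/2)^2 − 1 = 0.15356, so 1 + r/2 = 1.15356^(1/2).
r/2 = 0.074039, so r = 0.148078 = 14.8078%.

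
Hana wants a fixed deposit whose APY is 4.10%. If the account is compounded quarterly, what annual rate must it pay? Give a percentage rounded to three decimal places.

4.038%

(1 + r/4)^4 − 1 = 0.0410, so 1 + r/4 = 1.0410^(1/4).
r/4 = 0.010096, so r = 0.040384 = 4.038%.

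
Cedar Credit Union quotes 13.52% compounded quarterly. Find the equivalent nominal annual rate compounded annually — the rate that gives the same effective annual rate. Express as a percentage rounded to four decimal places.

EAR = (1 + 0.1352/4)^4 − 1 = 0.142210.
Compounded annually, the equivalent nominal rate is the EAR itself: 14.2210%.

14.2210%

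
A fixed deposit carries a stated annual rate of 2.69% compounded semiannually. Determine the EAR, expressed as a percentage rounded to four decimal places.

EAR = (1 + 0.0269/2)^2 − 1.
= 1.027081 − 1 = 2.7081%.

2.7081%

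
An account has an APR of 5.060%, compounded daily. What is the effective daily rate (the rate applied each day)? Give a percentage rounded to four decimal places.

0.0139%

With a nominal annual rate compounded daily, the periodic rate is the nominal rate divided by 365.
i = 0.05060 / 365 = 0.0001386 = 0.0139%.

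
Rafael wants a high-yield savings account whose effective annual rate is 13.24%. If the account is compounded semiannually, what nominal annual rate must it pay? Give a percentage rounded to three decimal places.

(1 + r/2)^2 − 1 = 0.1324, so 1 + r/2 = 1.1324^(1/2).
r/2 = 0.064143, so r = 0.128286 = 12.829%.

12.829%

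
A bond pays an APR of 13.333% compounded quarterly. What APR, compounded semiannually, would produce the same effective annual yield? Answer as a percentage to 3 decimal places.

EAR = (1 + 0.13333/4)^4 − 1 = 0.140146.
Solve (1 + r/2)^2 = 1.140146: r/2 = 1.140146^(1/2) − 1 = 0.067776, so r = 0.135552 = 13.555%.

13.555%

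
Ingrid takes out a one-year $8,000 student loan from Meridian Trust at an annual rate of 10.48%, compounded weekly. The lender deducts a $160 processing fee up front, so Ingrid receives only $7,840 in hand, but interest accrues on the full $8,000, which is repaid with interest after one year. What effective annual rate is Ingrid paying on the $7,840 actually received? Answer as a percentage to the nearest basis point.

Amount owed after one year: 8,000 × (1 + 0.1048/52)^52 = 8,000 × 1.110371 = $8,882.97.
Effective rate on net proceeds: 8,882.97 / 7,840 − 1 = 0.133032 = 13.30%.

13.30%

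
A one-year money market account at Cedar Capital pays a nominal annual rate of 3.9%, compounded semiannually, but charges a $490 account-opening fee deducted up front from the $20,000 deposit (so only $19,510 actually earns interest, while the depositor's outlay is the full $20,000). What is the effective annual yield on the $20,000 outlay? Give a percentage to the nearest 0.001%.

Value after one year: 19,510 × (1 + 0.039/2)^2 = 19,510 × 1.039380 = $20,278.31.
Effective yield on the $20,000 outlay: 20,278.31 / 20,000 − 1 = 0.013915 = 1.392%.

1.392%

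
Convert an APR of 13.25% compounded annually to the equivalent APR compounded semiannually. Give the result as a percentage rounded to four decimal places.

Compounded annually, EAR = nominal = 0.132500.
Solve (1 + r/2)^2 = 1.132500: r/2 = 1.132500^(1/2) − 1 = 0.064190, so r = 0.128380 = 12.8380%.

12.8380%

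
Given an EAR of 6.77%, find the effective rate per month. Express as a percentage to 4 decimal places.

The per-month rate i satisfies (1 + i)^12 = 1 + 0.0677.
i = 1.0677^(1/12) − 1 = 0.0054738 = 0.5474%.

0.5474%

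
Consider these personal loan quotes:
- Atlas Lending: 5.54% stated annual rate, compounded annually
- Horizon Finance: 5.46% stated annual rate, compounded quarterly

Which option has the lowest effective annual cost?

Atlas Lending: compounded annually, EAR = 5.540%
Horizon Finance: (1 + 0.0546/4)^4 − 1 = 5.573%
The lowest effective annual rate is Atlas Lending at 5.540%.

Atlas Lending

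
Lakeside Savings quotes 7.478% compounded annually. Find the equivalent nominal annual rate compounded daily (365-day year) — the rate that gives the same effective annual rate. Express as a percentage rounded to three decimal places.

Compounded annually, EAR = nominal = 0.074780.
Solve (1 + r/365)^365 = 1.074780: r/365 = 1.074780^(1/365) − 1 = 0.000198, so r = 0.072123 = 7.212%.

7.212%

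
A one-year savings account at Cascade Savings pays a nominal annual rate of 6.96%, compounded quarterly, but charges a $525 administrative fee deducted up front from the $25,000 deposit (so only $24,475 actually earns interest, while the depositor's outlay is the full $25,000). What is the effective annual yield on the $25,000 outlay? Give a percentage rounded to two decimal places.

Value after one year: 24,475 × (1 + 0.0696/4)^4 = 24,475 × 1.071438 = $26,223.44.
Effective yield on the $25,000 outlay: 26,223.44 / 25,000 − 1 = 0.048938 = 4.89%.

4.89%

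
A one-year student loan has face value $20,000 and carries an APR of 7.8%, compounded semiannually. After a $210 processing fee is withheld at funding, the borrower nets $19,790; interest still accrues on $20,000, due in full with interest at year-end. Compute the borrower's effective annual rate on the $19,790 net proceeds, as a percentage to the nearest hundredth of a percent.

9.10%

Amount owed after one year: 20,000 × (1 + 0.078/2)^2 = 20,000 × 1.079521 = $21,590.42.
Effective rate on net proceeds: 21,590.42 / 19,790 − 1 = 0.090976 = 9.10%.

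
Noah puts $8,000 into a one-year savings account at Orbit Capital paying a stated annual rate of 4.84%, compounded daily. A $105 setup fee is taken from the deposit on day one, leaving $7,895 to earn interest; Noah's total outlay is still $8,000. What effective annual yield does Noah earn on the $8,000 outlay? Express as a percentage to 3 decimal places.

Value after one year: 7,895 × (1 + 0.0484/365)^365 = 7,895 × 1.049587 = $8,286.49.
Effective yield on the $8,000 outlay: 8,286.49 / 8,000 − 1 = 0.035811 = 3.581%.

3.581%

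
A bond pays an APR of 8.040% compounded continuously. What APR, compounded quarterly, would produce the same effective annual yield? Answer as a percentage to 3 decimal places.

8.121%

EAR under continuous compounding: e^0.08040 − 1 = 0.083720.
Solve (1 + r/4)^4 = 1.083720: r/4 = 1.083720^(1/4) − 1 = 0.020303, so r = 0.081213 = 8.121%.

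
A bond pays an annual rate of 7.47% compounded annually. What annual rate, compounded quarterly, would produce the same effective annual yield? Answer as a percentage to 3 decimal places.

7.269%

Compounded annually, EAR = nominal = 0.074700.
Solve (1 + r/4)^4 = 1.074700: r/4 = 1.074700^(1/4) − 1 = 0.018174, so r = 0.072694 = 7.269%.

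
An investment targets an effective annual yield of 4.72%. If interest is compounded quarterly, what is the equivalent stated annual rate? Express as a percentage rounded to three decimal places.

(1 + r/4)^4 − 1 = 0.0472, so 1 + r/4 = 1.0472^(1/4).
r/4 = 0.011597, so r = 0.046387 = 4.639%.

4.639%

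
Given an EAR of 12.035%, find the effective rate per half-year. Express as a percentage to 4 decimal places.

5.8466%

The per-half-year rate i satisfies (1 + i)^2 = 1 + 0.12035.
i = 1.12035^(1/2) − 1 = 0.0584659 = 5.8466%.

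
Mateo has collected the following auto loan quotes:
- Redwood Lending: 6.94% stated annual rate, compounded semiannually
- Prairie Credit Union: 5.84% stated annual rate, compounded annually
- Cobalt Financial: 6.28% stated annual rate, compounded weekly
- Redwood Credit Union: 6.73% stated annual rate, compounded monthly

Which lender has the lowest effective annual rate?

Redwood Lending: (1 + 0.0694/2)^2 − 1 = 7.060%
Prairie Credit Union: compounded annually, EAR = 5.840%
Cobalt Financial: (1 + 0.0628/52)^52 − 1 = 6.477%
Redwood Credit Union: (1 + 0.0673/12)^12 − 1 = 6.942%
The lowest effective annual rate is Prairie Credit Union at 5.840%.

Prairie Credit Union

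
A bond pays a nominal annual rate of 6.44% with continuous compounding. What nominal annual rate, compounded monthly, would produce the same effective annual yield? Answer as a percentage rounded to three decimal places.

EAR under continuous compounding: e^0.0644 − 1 = 0.066519.
Solve (1 + r/12)^12 = 1.066519: r/12 = 1.066519^(1/12) − 1 = 0.005381, so r = 0.064573 = 6.457%.

6.457%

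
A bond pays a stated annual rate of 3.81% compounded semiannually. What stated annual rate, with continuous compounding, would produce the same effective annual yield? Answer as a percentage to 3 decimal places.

3.774%

EAR = (1 + 0.0381/2)^2 − 1 = 0.038463.
Equivalent continuous rate: r = ln(1 + 0.038463) = 0.037742 = 3.774%.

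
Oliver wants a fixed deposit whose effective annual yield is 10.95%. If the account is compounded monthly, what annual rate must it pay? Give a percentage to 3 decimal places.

(1 + r/12)^12 − 1 = 0.1095, so 1 + r/12 = 1.1095^(1/12).
r/12 = 0.008697, so r = 0.104361 = 10.436%.

10.436%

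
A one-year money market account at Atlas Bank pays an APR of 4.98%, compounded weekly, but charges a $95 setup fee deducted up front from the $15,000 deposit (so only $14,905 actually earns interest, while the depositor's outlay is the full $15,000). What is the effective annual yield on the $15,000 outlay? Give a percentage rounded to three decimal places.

Value after one year: 14,905 × (1 + 0.0498/52)^52 = 14,905 × 1.051036 = $15,665.69.
Effective yield on the $15,000 outlay: 15,665.69 / 15,000 − 1 = 0.044379 = 4.438%.

4.438%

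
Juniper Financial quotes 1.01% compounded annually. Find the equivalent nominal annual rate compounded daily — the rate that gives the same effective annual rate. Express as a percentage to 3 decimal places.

Compounded annually, EAR = nominal = 0.010100.
Solve (1 + r/365)^365 = 1.010100: r/365 = 1.010100^(1/365) − 1 = 0.000028, so r = 0.010049 = 1.005%.

1.005%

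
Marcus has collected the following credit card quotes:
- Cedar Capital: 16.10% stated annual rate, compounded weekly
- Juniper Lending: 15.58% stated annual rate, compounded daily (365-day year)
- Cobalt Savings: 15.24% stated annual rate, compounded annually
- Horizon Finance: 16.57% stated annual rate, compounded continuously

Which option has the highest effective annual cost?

Cedar Capital: (1 + 0.1610/52)^52 − 1 = 17.439%
Juniper Lending: (1 + 0.1558/365)^365 − 1 = 16.855%
Cobalt Savings: compounded annually, EAR = 15.240%
Horizon Finance: e^0.1657 − 1 = 18.022%
The highest effective annual rate is Horizon Finance at 18.022%.

Horizon Finance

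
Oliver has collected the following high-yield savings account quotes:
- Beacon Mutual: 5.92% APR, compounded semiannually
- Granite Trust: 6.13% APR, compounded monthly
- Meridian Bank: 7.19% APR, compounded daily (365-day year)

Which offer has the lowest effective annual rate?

Beacon Mutual

Beacon Mutual: (1 + 0.0592/2)^2 − 1 = 6.008%
Granite Trust: (1 + 0.0613/12)^12 − 1 = 6.305%
Meridian Bank: (1 + 0.0719/365)^365 − 1 = 7.454%
The lowest effective annual rate is Beacon Mutual at 6.008%.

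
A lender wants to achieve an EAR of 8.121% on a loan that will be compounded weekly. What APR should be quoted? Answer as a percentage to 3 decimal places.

7.814%

(1 + r/52)^52 − 1 = 0.08121, so 1 + r/52 = 1.08121^(1/52).
r/52 = 0.001503, so r = 0.078139 = 7.814%.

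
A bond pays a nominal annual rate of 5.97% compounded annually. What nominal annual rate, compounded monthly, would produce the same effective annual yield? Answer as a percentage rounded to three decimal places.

5.813%

Compounded annually, EAR = nominal = 0.059700.
Solve (1 + r/12)^12 = 1.059700: r/12 = 1.059700^(1/12) − 1 = 0.004844, so r = 0.058126 = 5.813%.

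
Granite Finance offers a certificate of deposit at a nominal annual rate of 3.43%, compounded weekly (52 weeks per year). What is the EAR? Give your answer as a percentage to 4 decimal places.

EAR = (1 + 0.0343/52)^52 − 1.
= 1.034883 − 1 = 3.4883%.

3.4883%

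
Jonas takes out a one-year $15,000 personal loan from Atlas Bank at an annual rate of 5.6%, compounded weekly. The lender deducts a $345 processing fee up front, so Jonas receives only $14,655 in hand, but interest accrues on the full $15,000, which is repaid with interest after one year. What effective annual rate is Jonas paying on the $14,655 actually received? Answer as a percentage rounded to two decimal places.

8.25%

Amount owed after one year: 15,000 × (1 + 0.056/52)^52 = 15,000 × 1.057566 = $15,863.49.
Effective rate on net proceeds: 15,863.49 / 14,655 − 1 = 0.082462 = 8.25%.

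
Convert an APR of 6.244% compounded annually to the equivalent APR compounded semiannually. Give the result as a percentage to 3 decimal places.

Compounded annually, EAR = nominal = 0.062440.
Solve (1 + r/2)^2 = 1.062440: r/2 = 1.062440^(1/2) − 1 = 0.030747, so r = 0.061495 = 6.149%.

6.149%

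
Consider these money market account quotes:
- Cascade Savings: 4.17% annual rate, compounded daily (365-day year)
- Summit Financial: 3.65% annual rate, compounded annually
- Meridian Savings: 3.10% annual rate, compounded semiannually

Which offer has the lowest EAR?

Meridian Savings

Cascade Savings: (1 + 0.0417/365)^365 − 1 = 4.258%
Summit Financial: compounded annually, EAR = 3.650%
Meridian Savings: (1 + 0.0310/2)^2 − 1 = 3.124%
The lowest effective annual rate is Meridian Savings at 3.124%.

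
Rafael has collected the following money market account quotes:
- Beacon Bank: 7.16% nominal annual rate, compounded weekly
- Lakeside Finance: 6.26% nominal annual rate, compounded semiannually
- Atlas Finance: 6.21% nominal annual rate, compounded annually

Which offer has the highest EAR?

Beacon Bank: (1 + 0.0716/52)^52 − 1 = 7.417%
Lakeside Finance: (1 + 0.0626/2)^2 − 1 = 6.358%
Atlas Finance: compounded annually, EAR = 6.210%
The highest effective annual rate is Beacon Bank at 7.417%.

Beacon Bank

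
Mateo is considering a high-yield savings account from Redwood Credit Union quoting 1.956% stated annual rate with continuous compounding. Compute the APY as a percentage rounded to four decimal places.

With continuous compounding, EAR = e^0.01956 − 1.
e^0.01956 = 1.019753, so EAR = 0.019753 = 1.9753%.

1.9753%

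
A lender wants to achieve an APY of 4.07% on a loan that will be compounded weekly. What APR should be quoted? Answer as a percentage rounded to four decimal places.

3.9909%

(1 + r/52)^52 − 1 = 0.0407, so 1 + r/52 = 1.0407^(1/52).
r/52 = 0.000767, so r = 0.039909 = 3.9909%.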